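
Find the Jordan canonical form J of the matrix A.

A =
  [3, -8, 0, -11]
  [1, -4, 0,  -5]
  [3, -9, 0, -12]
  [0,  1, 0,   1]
J_3(0) ⊕ J_1(0)

The characteristic polynomial is
  det(x·I − A) = x^4

Eigenvalues and multiplicities (the geometric multiplicity of λ is n − rank(A − λI), which equals the number of Jordan blocks for λ):
  λ = 0: algebraic multiplicity = 4, geometric multiplicity = 2

Determining the block sizes for each eigenvalue:
  λ = 0: with am = 4 and gm = 2, the partition is not yet determined (e.g. several partitions of 4 into 2 parts exist). Let N = A − (0)·I. Computing rank(N^1) = 2, rank(N^2) = 1, rank(N^3) = 0; the number of blocks of size ≥ j is rank(N^{j−1}) − rank(N^j), giving [2, 1, 1]. So we have 1 block(s) of size 3, 1 block(s) of size 1 → block sizes [3, 1]

Assembling the blocks gives a Jordan form
J =
  [0, 1, 0, 0]
  [0, 0, 1, 0]
  [0, 0, 0, 0]
  [0, 0, 0, 0]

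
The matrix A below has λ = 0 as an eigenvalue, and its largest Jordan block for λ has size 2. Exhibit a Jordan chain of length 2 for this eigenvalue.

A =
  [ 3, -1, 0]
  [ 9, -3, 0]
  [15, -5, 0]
A Jordan chain for λ = 0 of length 2:
v_1 = (3, 9, 15)ᵀ
v_2 = (1, 0, 0)ᵀ

Let N = A − (0)·I. We want v_2 with N^2 v_2 = 0 but N^1 v_2 ≠ 0; then v_{j-1} := N · v_j for j = 2, …, 2.

Pick v_2 = (1, 0, 0)ᵀ.
Then v_1 = N · v_2 = (3, 9, 15)ᵀ.

Sanity check: (A − (0)·I) v_1 = (0, 0, 0)ᵀ = 0. ✓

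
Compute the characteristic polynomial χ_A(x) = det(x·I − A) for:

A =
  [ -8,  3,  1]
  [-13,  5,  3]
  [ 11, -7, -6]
x^3 + 9*x^2 + 27*x + 27

Expanding det(x·I − A) (e.g. by cofactor expansion or by noting that A is similar to its Jordan form J, which has the same characteristic polynomial as A) gives
  χ_A(x) = x^3 + 9*x^2 + 27*x + 27
which factors as (x + 3)^3. The eigenvalues (with algebraic multiplicities) are λ = -3 with multiplicity 3.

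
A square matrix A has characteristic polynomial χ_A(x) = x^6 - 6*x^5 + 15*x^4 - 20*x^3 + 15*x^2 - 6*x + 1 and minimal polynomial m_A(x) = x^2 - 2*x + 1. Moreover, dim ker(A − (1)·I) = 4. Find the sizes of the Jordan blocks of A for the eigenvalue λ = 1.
Block sizes for λ = 1: [2, 2, 1, 1]

Step 1 — from the characteristic polynomial, algebraic multiplicity of λ = 1 is 6. From dim ker(A − (1)·I) = 4, there are exactly 4 Jordan blocks for λ = 1.
Step 2 — from the minimal polynomial, the factor (x − 1)^2 tells us the largest block for λ = 1 has size 2.
Step 3 — with total size 6, 4 blocks, and largest block 2, the block sizes (in nonincreasing order) are [2, 2, 1, 1].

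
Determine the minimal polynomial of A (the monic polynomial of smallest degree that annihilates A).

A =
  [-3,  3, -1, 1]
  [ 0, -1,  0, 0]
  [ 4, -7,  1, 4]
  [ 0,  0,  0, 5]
x^4 - 2*x^3 - 12*x^2 - 14*x - 5

The characteristic polynomial is χ_A(x) = (x - 5)*(x + 1)^3, so the eigenvalues are known. The minimal polynomial is
  m_A(x) = Π_λ (x − λ)^{k_λ}
where k_λ is the size of the *largest* Jordan block for λ (equivalently, the smallest k with (A − λI)^k v = 0 for every generalised eigenvector v of λ).

  λ = -1: largest Jordan block has size 3, contributing (x + 1)^3
  λ = 5: largest Jordan block has size 1, contributing (x − 5)

So m_A(x) = (x - 5)*(x + 1)^3 = x^4 - 2*x^3 - 12*x^2 - 14*x - 5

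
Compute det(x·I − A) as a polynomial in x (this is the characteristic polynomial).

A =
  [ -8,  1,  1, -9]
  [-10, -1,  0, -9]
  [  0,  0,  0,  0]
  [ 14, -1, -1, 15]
x^4 - 6*x^3

Expanding det(x·I − A) (e.g. by cofactor expansion or by noting that A is similar to its Jordan form J, which has the same characteristic polynomial as A) gives
  χ_A(x) = x^4 - 6*x^3
which factors as x^3*(x - 6). The eigenvalues (with algebraic multiplicities) are λ = 0 with multiplicity 3, λ = 6 with multiplicity 1.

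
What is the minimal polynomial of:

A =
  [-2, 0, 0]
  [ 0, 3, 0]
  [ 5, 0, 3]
x^2 - x - 6

The characteristic polynomial is χ_A(x) = (x - 3)^2*(x + 2), so the eigenvalues are known. The minimal polynomial is
  m_A(x) = Π_λ (x − λ)^{k_λ}
where k_λ is the size of the *largest* Jordan block for λ (equivalently, the smallest k with (A − λI)^k v = 0 for every generalised eigenvector v of λ).

  λ = -2: largest Jordan block has size 1, contributing (x + 2)
  λ = 3: largest Jordan block has size 1, contributing (x − 3)

So m_A(x) = (x - 3)*(x + 2) = x^2 - x - 6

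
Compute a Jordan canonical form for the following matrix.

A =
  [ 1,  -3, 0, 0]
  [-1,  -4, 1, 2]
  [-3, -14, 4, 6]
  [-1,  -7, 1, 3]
J_3(1) ⊕ J_1(1)

The characteristic polynomial is
  det(x·I − A) = x^4 - 4*x^3 + 6*x^2 - 4*x + 1 = (x - 1)^4

Eigenvalues and multiplicities (the geometric multiplicity of λ is n − rank(A − λI), which equals the number of Jordan blocks for λ):
  λ = 1: algebraic multiplicity = 4, geometric multiplicity = 2

Determining the block sizes for each eigenvalue:
  λ = 1: with am = 4 and gm = 2, the partition is not yet determined (e.g. several partitions of 4 into 2 parts exist). Let N = A − (1)·I. Computing rank(N^1) = 2, rank(N^2) = 1, rank(N^3) = 0; the number of blocks of size ≥ j is rank(N^{j−1}) − rank(N^j), giving [2, 1, 1]. So we have 1 block(s) of size 3, 1 block(s) of size 1 → block sizes [3, 1]

Assembling the blocks gives a Jordan form
J =
  [1, 1, 0, 0]
  [0, 1, 1, 0]
  [0, 0, 1, 0]
  [0, 0, 0, 1]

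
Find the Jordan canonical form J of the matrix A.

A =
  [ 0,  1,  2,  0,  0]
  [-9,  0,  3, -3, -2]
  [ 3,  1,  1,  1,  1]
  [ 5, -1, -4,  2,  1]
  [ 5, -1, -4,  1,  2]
J_3(1) ⊕ J_2(1)

The characteristic polynomial is
  det(x·I − A) = x^5 - 5*x^4 + 10*x^3 - 10*x^2 + 5*x - 1 = (x - 1)^5

Eigenvalues and multiplicities (the geometric multiplicity of λ is n − rank(A − λI), which equals the number of Jordan blocks for λ):
  λ = 1: algebraic multiplicity = 5, geometric multiplicity = 2

Determining the block sizes for each eigenvalue:
  λ = 1: with am = 5 and gm = 2, the partition is not yet determined (e.g. several partitions of 5 into 2 parts exist). Let N = A − (1)·I. Computing rank(N^1) = 3, rank(N^2) = 1, rank(N^3) = 0; the number of blocks of size ≥ j is rank(N^{j−1}) − rank(N^j), giving [2, 2, 1]. So we have 1 block(s) of size 3, 1 block(s) of size 2 → block sizes [3, 2]

Assembling the blocks gives a Jordan form
J =
  [1, 1, 0, 0, 0]
  [0, 1, 1, 0, 0]
  [0, 0, 1, 0, 0]
  [0, 0, 0, 1, 1]
  [0, 0, 0, 0, 1]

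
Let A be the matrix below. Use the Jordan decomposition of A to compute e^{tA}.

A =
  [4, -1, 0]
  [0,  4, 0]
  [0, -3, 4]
e^{tA} =
  [exp(4*t), -t*exp(4*t), 0]
  [0, exp(4*t), 0]
  [0, -3*t*exp(4*t), exp(4*t)]

Strategy: write A = P · J · P⁻¹ where J is a Jordan canonical form, so e^{tA} = P · e^{tJ} · P⁻¹, and e^{tJ} can be computed block-by-block.

A has Jordan form
J =
  [4, 1, 0]
  [0, 4, 0]
  [0, 0, 4]
(up to reordering of blocks).

Per-block formulas:
  For a 1×1 block at λ = 4: exp(t · [4]) = [e^(4t)].
  For a 2×2 Jordan block J_2(4): exp(t · J_2(4)) = e^(4t)·(I + t·N), where N is the 2×2 nilpotent shift.

After assembling e^{tJ} and conjugating by P, we get:

e^{tA} =
  [exp(4*t), -t*exp(4*t), 0]
  [0, exp(4*t), 0]
  [0, -3*t*exp(4*t), exp(4*t)]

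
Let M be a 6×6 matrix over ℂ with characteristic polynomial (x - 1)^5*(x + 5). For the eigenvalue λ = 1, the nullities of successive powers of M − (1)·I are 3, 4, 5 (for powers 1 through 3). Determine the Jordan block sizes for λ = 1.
Block sizes for λ = 1: [3, 1, 1]

From the dimensions of kernels of powers, the number of Jordan blocks of size at least j is d_j − d_{j−1} where d_j = dim ker(N^j) (with d_0 = 0). Computing the differences gives [3, 1, 1].
The number of blocks of size exactly k is (#blocks of size ≥ k) − (#blocks of size ≥ k + 1), so the partition is: 2 block(s) of size 1, 1 block(s) of size 3.
In nonincreasing order the block sizes are [3, 1, 1].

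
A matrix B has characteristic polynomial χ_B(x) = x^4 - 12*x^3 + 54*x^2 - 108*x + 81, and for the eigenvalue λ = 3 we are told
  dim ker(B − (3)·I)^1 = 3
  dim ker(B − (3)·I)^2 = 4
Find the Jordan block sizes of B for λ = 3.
Block sizes for λ = 3: [2, 1, 1]

From the dimensions of kernels of powers, the number of Jordan blocks of size at least j is d_j − d_{j−1} where d_j = dim ker(N^j) (with d_0 = 0). Computing the differences gives [3, 1].
The number of blocks of size exactly k is (#blocks of size ≥ k) − (#blocks of size ≥ k + 1), so the partition is: 2 block(s) of size 1, 1 block(s) of size 2.
In nonincreasing order the block sizes are [2, 1, 1].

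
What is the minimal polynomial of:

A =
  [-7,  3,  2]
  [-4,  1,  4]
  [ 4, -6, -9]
x^2 + 10*x + 25

The characteristic polynomial is χ_A(x) = (x + 5)^3, so the eigenvalues are known. The minimal polynomial is
  m_A(x) = Π_λ (x − λ)^{k_λ}
where k_λ is the size of the *largest* Jordan block for λ (equivalently, the smallest k with (A − λI)^k v = 0 for every generalised eigenvector v of λ).

  λ = -5: largest Jordan block has size 2, contributing (x + 5)^2

So m_A(x) = (x + 5)^2 = x^2 + 10*x + 25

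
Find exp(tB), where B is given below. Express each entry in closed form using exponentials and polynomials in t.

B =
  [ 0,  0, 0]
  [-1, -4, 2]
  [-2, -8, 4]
e^{tB} =
  [1, 0, 0]
  [-t, 1 - 4*t, 2*t]
  [-2*t, -8*t, 4*t + 1]

Strategy: write B = P · J · P⁻¹ where J is a Jordan canonical form, so e^{tB} = P · e^{tJ} · P⁻¹, and e^{tJ} can be computed block-by-block.

B has Jordan form
J =
  [0, 1, 0]
  [0, 0, 0]
  [0, 0, 0]
(up to reordering of blocks).

Per-block formulas:
  For a 2×2 Jordan block J_2(0): exp(t · J_2(0)) = e^(0t)·(I + t·N), where N is the 2×2 nilpotent shift.
  For a 1×1 block at λ = 0: exp(t · [0]) = [e^(0t)].

After assembling e^{tJ} and conjugating by P, we get:

e^{tB} =
  [1, 0, 0]
  [-t, 1 - 4*t, 2*t]
  [-2*t, -8*t, 4*t + 1]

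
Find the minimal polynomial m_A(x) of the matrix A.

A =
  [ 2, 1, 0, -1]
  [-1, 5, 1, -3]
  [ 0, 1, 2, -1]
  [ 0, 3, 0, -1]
x^3 - 6*x^2 + 12*x - 8

The characteristic polynomial is χ_A(x) = (x - 2)^4, so the eigenvalues are known. The minimal polynomial is
  m_A(x) = Π_λ (x − λ)^{k_λ}
where k_λ is the size of the *largest* Jordan block for λ (equivalently, the smallest k with (A − λI)^k v = 0 for every generalised eigenvector v of λ).

  λ = 2: largest Jordan block has size 3, contributing (x − 2)^3

So m_A(x) = (x - 2)^3 = x^3 - 6*x^2 + 12*x - 8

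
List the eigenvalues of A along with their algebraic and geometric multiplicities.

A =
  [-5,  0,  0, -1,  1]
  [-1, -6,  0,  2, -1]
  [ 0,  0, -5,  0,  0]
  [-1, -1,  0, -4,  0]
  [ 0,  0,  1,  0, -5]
λ = -5: alg = 5, geom = 2

Step 1 — factor the characteristic polynomial to read off the algebraic multiplicities:
  χ_A(x) = (x + 5)^5

Step 2 — compute geometric multiplicities via the rank-nullity identity g(λ) = n − rank(A − λI):
  rank(A − (-5)·I) = 3, so dim ker(A − (-5)·I) = n − 3 = 2

Summary:
  λ = -5: algebraic multiplicity = 5, geometric multiplicity = 2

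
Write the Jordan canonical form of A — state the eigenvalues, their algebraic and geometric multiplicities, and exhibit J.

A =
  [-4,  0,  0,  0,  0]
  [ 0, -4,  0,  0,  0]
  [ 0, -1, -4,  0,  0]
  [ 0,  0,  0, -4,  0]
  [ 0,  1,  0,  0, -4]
J_2(-4) ⊕ J_1(-4) ⊕ J_1(-4) ⊕ J_1(-4)

The characteristic polynomial is
  det(x·I − A) = x^5 + 20*x^4 + 160*x^3 + 640*x^2 + 1280*x + 1024 = (x + 4)^5

Eigenvalues and multiplicities (the geometric multiplicity of λ is n − rank(A − λI), which equals the number of Jordan blocks for λ):
  λ = -4: algebraic multiplicity = 5, geometric multiplicity = 4

Determining the block sizes for each eigenvalue:
  λ = -4: 4 blocks summing to 5 forces exactly one block of size 2 and the rest size 1 → block sizes [2, 1, 1, 1]

Assembling the blocks gives a Jordan form
J =
  [-4,  1,  0,  0,  0]
  [ 0, -4,  0,  0,  0]
  [ 0,  0, -4,  0,  0]
  [ 0,  0,  0, -4,  0]
  [ 0,  0,  0,  0, -4]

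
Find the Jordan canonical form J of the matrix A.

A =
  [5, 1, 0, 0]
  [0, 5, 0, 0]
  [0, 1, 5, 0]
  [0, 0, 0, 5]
J_2(5) ⊕ J_1(5) ⊕ J_1(5)

The characteristic polynomial is
  det(x·I − A) = x^4 - 20*x^3 + 150*x^2 - 500*x + 625 = (x - 5)^4

Eigenvalues and multiplicities (the geometric multiplicity of λ is n − rank(A − λI), which equals the number of Jordan blocks for λ):
  λ = 5: algebraic multiplicity = 4, geometric multiplicity = 3

Determining the block sizes for each eigenvalue:
  λ = 5: 3 blocks summing to 4 forces exactly one block of size 2 and the rest size 1 → block sizes [2, 1, 1]

Assembling the blocks gives a Jordan form
J =
  [5, 1, 0, 0]
  [0, 5, 0, 0]
  [0, 0, 5, 0]
  [0, 0, 0, 5]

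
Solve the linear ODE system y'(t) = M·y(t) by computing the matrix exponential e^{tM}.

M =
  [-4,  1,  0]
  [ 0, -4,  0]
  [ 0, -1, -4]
e^{tM} =
  [exp(-4*t), t*exp(-4*t), 0]
  [0, exp(-4*t), 0]
  [0, -t*exp(-4*t), exp(-4*t)]

Strategy: write M = P · J · P⁻¹ where J is a Jordan canonical form, so e^{tM} = P · e^{tJ} · P⁻¹, and e^{tJ} can be computed block-by-block.

M has Jordan form
J =
  [-4,  1,  0]
  [ 0, -4,  0]
  [ 0,  0, -4]
(up to reordering of blocks).

Per-block formulas:
  For a 1×1 block at λ = -4: exp(t · [-4]) = [e^(-4t)].
  For a 2×2 Jordan block J_2(-4): exp(t · J_2(-4)) = e^(-4t)·(I + t·N), where N is the 2×2 nilpotent shift.

After assembling e^{tJ} and conjugating by P, we get:

e^{tM} =
  [exp(-4*t), t*exp(-4*t), 0]
  [0, exp(-4*t), 0]
  [0, -t*exp(-4*t), exp(-4*t)]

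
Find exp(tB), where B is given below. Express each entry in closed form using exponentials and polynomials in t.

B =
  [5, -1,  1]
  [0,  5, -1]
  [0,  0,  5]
e^{tB} =
  [exp(5*t), -t*exp(5*t), t^2*exp(5*t)/2 + t*exp(5*t)]
  [0, exp(5*t), -t*exp(5*t)]
  [0, 0, exp(5*t)]

Strategy: write B = P · J · P⁻¹ where J is a Jordan canonical form, so e^{tB} = P · e^{tJ} · P⁻¹, and e^{tJ} can be computed block-by-block.

B has Jordan form
J =
  [5, 1, 0]
  [0, 5, 1]
  [0, 0, 5]
(up to reordering of blocks).

Per-block formulas:
  For a 3×3 Jordan block J_3(5): exp(t · J_3(5)) = e^(5t)·(I + t·N + (t^2/2)·N^2), where N is the 3×3 nilpotent shift.

After assembling e^{tJ} and conjugating by P, we get:

e^{tB} =
  [exp(5*t), -t*exp(5*t), t^2*exp(5*t)/2 + t*exp(5*t)]
  [0, exp(5*t), -t*exp(5*t)]
  [0, 0, exp(5*t)]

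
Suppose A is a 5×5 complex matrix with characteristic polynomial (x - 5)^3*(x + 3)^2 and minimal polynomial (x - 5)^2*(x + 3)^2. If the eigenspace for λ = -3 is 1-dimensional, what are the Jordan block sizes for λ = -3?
Block sizes for λ = -3: [2]

Step 1 — from the characteristic polynomial, algebraic multiplicity of λ = -3 is 2. From dim ker(A − (-3)·I) = 1, there are exactly 1 Jordan blocks for λ = -3.
Step 2 — from the minimal polynomial, the factor (x + 3)^2 tells us the largest block for λ = -3 has size 2.
Step 3 — with total size 2, 1 blocks, and largest block 2, the block sizes (in nonincreasing order) are [2].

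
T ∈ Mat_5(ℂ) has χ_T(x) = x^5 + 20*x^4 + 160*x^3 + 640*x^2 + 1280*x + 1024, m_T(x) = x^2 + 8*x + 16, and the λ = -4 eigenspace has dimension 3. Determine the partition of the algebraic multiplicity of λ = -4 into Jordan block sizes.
Block sizes for λ = -4: [2, 2, 1]

Step 1 — from the characteristic polynomial, algebraic multiplicity of λ = -4 is 5. From dim ker(T − (-4)·I) = 3, there are exactly 3 Jordan blocks for λ = -4.
Step 2 — from the minimal polynomial, the factor (x + 4)^2 tells us the largest block for λ = -4 has size 2.
Step 3 — with total size 5, 3 blocks, and largest block 2, the block sizes (in nonincreasing order) are [2, 2, 1].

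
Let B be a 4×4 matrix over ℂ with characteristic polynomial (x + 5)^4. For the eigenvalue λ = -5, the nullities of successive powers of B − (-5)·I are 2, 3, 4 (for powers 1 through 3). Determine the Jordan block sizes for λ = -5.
Block sizes for λ = -5: [3, 1]

From the dimensions of kernels of powers, the number of Jordan blocks of size at least j is d_j − d_{j−1} where d_j = dim ker(N^j) (with d_0 = 0). Computing the differences gives [2, 1, 1].
The number of blocks of size exactly k is (#blocks of size ≥ k) − (#blocks of size ≥ k + 1), so the partition is: 1 block(s) of size 1, 1 block(s) of size 3.
In nonincreasing order the block sizes are [3, 1].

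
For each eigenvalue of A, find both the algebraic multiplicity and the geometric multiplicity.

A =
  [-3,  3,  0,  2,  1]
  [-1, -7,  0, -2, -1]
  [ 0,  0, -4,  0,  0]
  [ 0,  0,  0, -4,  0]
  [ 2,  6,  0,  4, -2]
λ = -4: alg = 5, geom = 4

Step 1 — factor the characteristic polynomial to read off the algebraic multiplicities:
  χ_A(x) = (x + 4)^5

Step 2 — compute geometric multiplicities via the rank-nullity identity g(λ) = n − rank(A − λI):
  rank(A − (-4)·I) = 1, so dim ker(A − (-4)·I) = n − 1 = 4

Summary:
  λ = -4: algebraic multiplicity = 5, geometric multiplicity = 4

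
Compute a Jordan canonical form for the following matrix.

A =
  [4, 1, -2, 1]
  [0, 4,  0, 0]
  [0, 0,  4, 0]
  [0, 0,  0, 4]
J_2(4) ⊕ J_1(4) ⊕ J_1(4)

The characteristic polynomial is
  det(x·I − A) = x^4 - 16*x^3 + 96*x^2 - 256*x + 256 = (x - 4)^4

Eigenvalues and multiplicities (the geometric multiplicity of λ is n − rank(A − λI), which equals the number of Jordan blocks for λ):
  λ = 4: algebraic multiplicity = 4, geometric multiplicity = 3

Determining the block sizes for each eigenvalue:
  λ = 4: 3 blocks summing to 4 forces exactly one block of size 2 and the rest size 1 → block sizes [2, 1, 1]

Assembling the blocks gives a Jordan form
J =
  [4, 1, 0, 0]
  [0, 4, 0, 0]
  [0, 0, 4, 0]
  [0, 0, 0, 4]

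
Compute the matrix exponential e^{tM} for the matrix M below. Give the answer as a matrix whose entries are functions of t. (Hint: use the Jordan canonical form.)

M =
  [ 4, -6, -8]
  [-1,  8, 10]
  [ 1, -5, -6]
e^{tM} =
  [t^2*exp(2*t) + 2*t*exp(2*t) + exp(2*t), -4*t^2*exp(2*t) - 6*t*exp(2*t), -6*t^2*exp(2*t) - 8*t*exp(2*t)]
  [t^2*exp(2*t) - t*exp(2*t), -4*t^2*exp(2*t) + 6*t*exp(2*t) + exp(2*t), -6*t^2*exp(2*t) + 10*t*exp(2*t)]
  [-t^2*exp(2*t)/2 + t*exp(2*t), 2*t^2*exp(2*t) - 5*t*exp(2*t), 3*t^2*exp(2*t) - 8*t*exp(2*t) + exp(2*t)]

Strategy: write M = P · J · P⁻¹ where J is a Jordan canonical form, so e^{tM} = P · e^{tJ} · P⁻¹, and e^{tJ} can be computed block-by-block.

M has Jordan form
J =
  [2, 1, 0]
  [0, 2, 1]
  [0, 0, 2]
(up to reordering of blocks).

Per-block formulas:
  For a 3×3 Jordan block J_3(2): exp(t · J_3(2)) = e^(2t)·(I + t·N + (t^2/2)·N^2), where N is the 3×3 nilpotent shift.

After assembling e^{tJ} and conjugating by P, we get:

e^{tM} =
  [t^2*exp(2*t) + 2*t*exp(2*t) + exp(2*t), -4*t^2*exp(2*t) - 6*t*exp(2*t), -6*t^2*exp(2*t) - 8*t*exp(2*t)]
  [t^2*exp(2*t) - t*exp(2*t), -4*t^2*exp(2*t) + 6*t*exp(2*t) + exp(2*t), -6*t^2*exp(2*t) + 10*t*exp(2*t)]
  [-t^2*exp(2*t)/2 + t*exp(2*t), 2*t^2*exp(2*t) - 5*t*exp(2*t), 3*t^2*exp(2*t) - 8*t*exp(2*t) + exp(2*t)]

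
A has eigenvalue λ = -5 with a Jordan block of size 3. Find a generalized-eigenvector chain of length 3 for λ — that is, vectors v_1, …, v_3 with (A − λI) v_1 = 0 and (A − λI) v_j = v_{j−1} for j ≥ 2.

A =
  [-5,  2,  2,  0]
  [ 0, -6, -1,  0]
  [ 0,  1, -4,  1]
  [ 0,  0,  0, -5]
A Jordan chain for λ = -5 of length 3:
v_1 = (2, -1, 1, 0)ᵀ
v_2 = (0, 0, 1, 0)ᵀ
v_3 = (0, 0, 0, 1)ᵀ

Let N = A − (-5)·I. We want v_3 with N^3 v_3 = 0 but N^2 v_3 ≠ 0; then v_{j-1} := N · v_j for j = 3, …, 2.

Pick v_3 = (0, 0, 0, 1)ᵀ.
Then v_2 = N · v_3 = (0, 0, 1, 0)ᵀ.
Then v_1 = N · v_2 = (2, -1, 1, 0)ᵀ.

Sanity check: (A − (-5)·I) v_1 = (0, 0, 0, 0)ᵀ = 0. ✓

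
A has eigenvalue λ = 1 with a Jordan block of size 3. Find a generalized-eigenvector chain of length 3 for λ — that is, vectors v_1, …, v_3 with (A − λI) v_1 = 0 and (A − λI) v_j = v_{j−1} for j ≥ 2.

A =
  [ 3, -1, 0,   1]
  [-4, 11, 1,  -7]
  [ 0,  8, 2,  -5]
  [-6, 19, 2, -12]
A Jordan chain for λ = 1 of length 3:
v_1 = (2, -6, -2, -10)ᵀ
v_2 = (2, -4, 0, -6)ᵀ
v_3 = (1, 0, 0, 0)ᵀ

Let N = A − (1)·I. We want v_3 with N^3 v_3 = 0 but N^2 v_3 ≠ 0; then v_{j-1} := N · v_j for j = 3, …, 2.

Pick v_3 = (1, 0, 0, 0)ᵀ.
Then v_2 = N · v_3 = (2, -4, 0, -6)ᵀ.
Then v_1 = N · v_2 = (2, -6, -2, -10)ᵀ.

Sanity check: (A − (1)·I) v_1 = (0, 0, 0, 0)ᵀ = 0. ✓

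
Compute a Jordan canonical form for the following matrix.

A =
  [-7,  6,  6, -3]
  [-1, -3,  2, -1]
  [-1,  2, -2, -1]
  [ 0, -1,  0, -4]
J_3(-4) ⊕ J_1(-4)

The characteristic polynomial is
  det(x·I − A) = x^4 + 16*x^3 + 96*x^2 + 256*x + 256 = (x + 4)^4

Eigenvalues and multiplicities (the geometric multiplicity of λ is n − rank(A − λI), which equals the number of Jordan blocks for λ):
  λ = -4: algebraic multiplicity = 4, geometric multiplicity = 2

Determining the block sizes for each eigenvalue:
  λ = -4: with am = 4 and gm = 2, the partition is not yet determined (e.g. several partitions of 4 into 2 parts exist). Let N = A − (-4)·I. Computing rank(N^1) = 2, rank(N^2) = 1, rank(N^3) = 0; the number of blocks of size ≥ j is rank(N^{j−1}) − rank(N^j), giving [2, 1, 1]. So we have 1 block(s) of size 3, 1 block(s) of size 1 → block sizes [3, 1]

Assembling the blocks gives a Jordan form
J =
  [-4,  1,  0,  0]
  [ 0, -4,  1,  0]
  [ 0,  0, -4,  0]
  [ 0,  0,  0, -4]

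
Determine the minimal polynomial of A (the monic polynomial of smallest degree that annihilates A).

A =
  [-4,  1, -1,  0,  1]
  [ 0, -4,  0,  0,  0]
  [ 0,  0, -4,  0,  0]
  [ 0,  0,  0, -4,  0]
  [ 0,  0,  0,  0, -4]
x^2 + 8*x + 16

The characteristic polynomial is χ_A(x) = (x + 4)^5, so the eigenvalues are known. The minimal polynomial is
  m_A(x) = Π_λ (x − λ)^{k_λ}
where k_λ is the size of the *largest* Jordan block for λ (equivalently, the smallest k with (A − λI)^k v = 0 for every generalised eigenvector v of λ).

  λ = -4: largest Jordan block has size 2, contributing (x + 4)^2

So m_A(x) = (x + 4)^2 = x^2 + 8*x + 16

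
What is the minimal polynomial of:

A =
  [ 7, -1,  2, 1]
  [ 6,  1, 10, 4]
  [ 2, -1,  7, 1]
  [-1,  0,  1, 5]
x^3 - 15*x^2 + 75*x - 125

The characteristic polynomial is χ_A(x) = (x - 5)^4, so the eigenvalues are known. The minimal polynomial is
  m_A(x) = Π_λ (x − λ)^{k_λ}
where k_λ is the size of the *largest* Jordan block for λ (equivalently, the smallest k with (A − λI)^k v = 0 for every generalised eigenvector v of λ).

  λ = 5: largest Jordan block has size 3, contributing (x − 5)^3

So m_A(x) = (x - 5)^3 = x^3 - 15*x^2 + 75*x - 125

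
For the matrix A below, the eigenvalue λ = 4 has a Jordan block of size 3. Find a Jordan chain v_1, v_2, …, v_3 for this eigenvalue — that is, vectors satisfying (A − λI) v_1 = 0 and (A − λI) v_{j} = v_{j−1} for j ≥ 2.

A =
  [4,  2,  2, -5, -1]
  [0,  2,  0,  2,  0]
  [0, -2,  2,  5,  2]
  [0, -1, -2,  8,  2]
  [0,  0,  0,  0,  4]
A Jordan chain for λ = 4 of length 3:
v_1 = (-3, 2, 3, 2, 0)ᵀ
v_2 = (2, -2, -2, -1, 0)ᵀ
v_3 = (0, 1, 0, 0, 0)ᵀ

Let N = A − (4)·I. We want v_3 with N^3 v_3 = 0 but N^2 v_3 ≠ 0; then v_{j-1} := N · v_j for j = 3, …, 2.

Pick v_3 = (0, 1, 0, 0, 0)ᵀ.
Then v_2 = N · v_3 = (2, -2, -2, -1, 0)ᵀ.
Then v_1 = N · v_2 = (-3, 2, 3, 2, 0)ᵀ.

Sanity check: (A − (4)·I) v_1 = (0, 0, 0, 0, 0)ᵀ = 0. ✓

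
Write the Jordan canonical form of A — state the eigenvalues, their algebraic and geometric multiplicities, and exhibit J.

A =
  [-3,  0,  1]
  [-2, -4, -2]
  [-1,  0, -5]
J_2(-4) ⊕ J_1(-4)

The characteristic polynomial is
  det(x·I − A) = x^3 + 12*x^2 + 48*x + 64 = (x + 4)^3

Eigenvalues and multiplicities (the geometric multiplicity of λ is n − rank(A − λI), which equals the number of Jordan blocks for λ):
  λ = -4: algebraic multiplicity = 3, geometric multiplicity = 2

Determining the block sizes for each eigenvalue:
  λ = -4: 2 blocks summing to 3 forces exactly one block of size 2 and the rest size 1 → block sizes [2, 1]

Assembling the blocks gives a Jordan form
J =
  [-4,  1,  0]
  [ 0, -4,  0]
  [ 0,  0, -4]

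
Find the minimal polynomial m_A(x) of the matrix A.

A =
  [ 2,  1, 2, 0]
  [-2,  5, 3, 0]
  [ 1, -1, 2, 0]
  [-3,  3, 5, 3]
x^3 - 9*x^2 + 27*x - 27

The characteristic polynomial is χ_A(x) = (x - 3)^4, so the eigenvalues are known. The minimal polynomial is
  m_A(x) = Π_λ (x − λ)^{k_λ}
where k_λ is the size of the *largest* Jordan block for λ (equivalently, the smallest k with (A − λI)^k v = 0 for every generalised eigenvector v of λ).

  λ = 3: largest Jordan block has size 3, contributing (x − 3)^3

So m_A(x) = (x - 3)^3 = x^3 - 9*x^2 + 27*x - 27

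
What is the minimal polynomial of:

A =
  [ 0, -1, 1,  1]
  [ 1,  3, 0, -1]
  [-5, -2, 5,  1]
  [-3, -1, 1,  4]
x^2 - 6*x + 9

The characteristic polynomial is χ_A(x) = (x - 3)^4, so the eigenvalues are known. The minimal polynomial is
  m_A(x) = Π_λ (x − λ)^{k_λ}
where k_λ is the size of the *largest* Jordan block for λ (equivalently, the smallest k with (A − λI)^k v = 0 for every generalised eigenvector v of λ).

  λ = 3: largest Jordan block has size 2, contributing (x − 3)^2

So m_A(x) = (x - 3)^2 = x^2 - 6*x + 9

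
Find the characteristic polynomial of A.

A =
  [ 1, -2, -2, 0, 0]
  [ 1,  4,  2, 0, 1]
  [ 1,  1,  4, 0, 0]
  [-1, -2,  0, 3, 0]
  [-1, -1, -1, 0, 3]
x^5 - 15*x^4 + 90*x^3 - 270*x^2 + 405*x - 243

Expanding det(x·I − A) (e.g. by cofactor expansion or by noting that A is similar to its Jordan form J, which has the same characteristic polynomial as A) gives
  χ_A(x) = x^5 - 15*x^4 + 90*x^3 - 270*x^2 + 405*x - 243
which factors as (x - 3)^5. The eigenvalues (with algebraic multiplicities) are λ = 3 with multiplicity 5.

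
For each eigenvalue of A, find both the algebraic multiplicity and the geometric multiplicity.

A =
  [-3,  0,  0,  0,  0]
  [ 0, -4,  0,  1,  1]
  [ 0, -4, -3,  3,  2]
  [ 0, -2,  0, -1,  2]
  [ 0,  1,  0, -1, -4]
λ = -3: alg = 5, geom = 3

Step 1 — factor the characteristic polynomial to read off the algebraic multiplicities:
  χ_A(x) = (x + 3)^5

Step 2 — compute geometric multiplicities via the rank-nullity identity g(λ) = n − rank(A − λI):
  rank(A − (-3)·I) = 2, so dim ker(A − (-3)·I) = n − 2 = 3

Summary:
  λ = -3: algebraic multiplicity = 5, geometric multiplicity = 3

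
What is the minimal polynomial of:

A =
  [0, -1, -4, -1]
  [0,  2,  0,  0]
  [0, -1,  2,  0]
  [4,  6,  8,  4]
x^2 - 4*x + 4

The characteristic polynomial is χ_A(x) = (x - 2)^4, so the eigenvalues are known. The minimal polynomial is
  m_A(x) = Π_λ (x − λ)^{k_λ}
where k_λ is the size of the *largest* Jordan block for λ (equivalently, the smallest k with (A − λI)^k v = 0 for every generalised eigenvector v of λ).

  λ = 2: largest Jordan block has size 2, contributing (x − 2)^2

So m_A(x) = (x - 2)^2 = x^2 - 4*x + 4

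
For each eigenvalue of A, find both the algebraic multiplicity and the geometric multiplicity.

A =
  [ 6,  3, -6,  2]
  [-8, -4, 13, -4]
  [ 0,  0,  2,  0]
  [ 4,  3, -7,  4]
λ = 2: alg = 4, geom = 2

Step 1 — factor the characteristic polynomial to read off the algebraic multiplicities:
  χ_A(x) = (x - 2)^4

Step 2 — compute geometric multiplicities via the rank-nullity identity g(λ) = n − rank(A − λI):
  rank(A − (2)·I) = 2, so dim ker(A − (2)·I) = n − 2 = 2

Summary:
  λ = 2: algebraic multiplicity = 4, geometric multiplicity = 2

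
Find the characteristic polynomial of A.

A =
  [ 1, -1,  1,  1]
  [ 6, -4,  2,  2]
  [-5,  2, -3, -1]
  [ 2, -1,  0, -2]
x^4 + 8*x^3 + 24*x^2 + 32*x + 16

Expanding det(x·I − A) (e.g. by cofactor expansion or by noting that A is similar to its Jordan form J, which has the same characteristic polynomial as A) gives
  χ_A(x) = x^4 + 8*x^3 + 24*x^2 + 32*x + 16
which factors as (x + 2)^4. The eigenvalues (with algebraic multiplicities) are λ = -2 with multiplicity 4.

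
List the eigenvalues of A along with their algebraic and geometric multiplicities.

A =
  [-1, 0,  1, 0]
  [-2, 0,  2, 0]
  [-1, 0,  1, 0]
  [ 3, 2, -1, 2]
λ = 0: alg = 3, geom = 2; λ = 2: alg = 1, geom = 1

Step 1 — factor the characteristic polynomial to read off the algebraic multiplicities:
  χ_A(x) = x^3*(x - 2)

Step 2 — compute geometric multiplicities via the rank-nullity identity g(λ) = n − rank(A − λI):
  rank(A − (0)·I) = 2, so dim ker(A − (0)·I) = n − 2 = 2
  rank(A − (2)·I) = 3, so dim ker(A − (2)·I) = n − 3 = 1

Summary:
  λ = 0: algebraic multiplicity = 3, geometric multiplicity = 2
  λ = 2: algebraic multiplicity = 1, geometric multiplicity = 1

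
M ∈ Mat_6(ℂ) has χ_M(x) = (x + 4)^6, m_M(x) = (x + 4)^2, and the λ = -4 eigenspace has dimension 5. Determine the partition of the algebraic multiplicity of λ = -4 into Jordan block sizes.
Block sizes for λ = -4: [2, 1, 1, 1, 1]

Step 1 — from the characteristic polynomial, algebraic multiplicity of λ = -4 is 6. From dim ker(M − (-4)·I) = 5, there are exactly 5 Jordan blocks for λ = -4.
Step 2 — from the minimal polynomial, the factor (x + 4)^2 tells us the largest block for λ = -4 has size 2.
Step 3 — with total size 6, 5 blocks, and largest block 2, the block sizes (in nonincreasing order) are [2, 1, 1, 1, 1].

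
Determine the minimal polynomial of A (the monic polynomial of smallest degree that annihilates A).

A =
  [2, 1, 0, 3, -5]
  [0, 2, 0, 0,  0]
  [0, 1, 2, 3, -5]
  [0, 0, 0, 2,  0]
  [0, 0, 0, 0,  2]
x^2 - 4*x + 4

The characteristic polynomial is χ_A(x) = (x - 2)^5, so the eigenvalues are known. The minimal polynomial is
  m_A(x) = Π_λ (x − λ)^{k_λ}
where k_λ is the size of the *largest* Jordan block for λ (equivalently, the smallest k with (A − λI)^k v = 0 for every generalised eigenvector v of λ).

  λ = 2: largest Jordan block has size 2, contributing (x − 2)^2

So m_A(x) = (x - 2)^2 = x^2 - 4*x + 4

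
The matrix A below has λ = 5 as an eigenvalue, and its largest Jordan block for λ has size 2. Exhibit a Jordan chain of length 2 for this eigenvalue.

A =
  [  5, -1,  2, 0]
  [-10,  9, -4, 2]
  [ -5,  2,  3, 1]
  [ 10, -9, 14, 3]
A Jordan chain for λ = 5 of length 2:
v_1 = (0, -10, -5, 10)ᵀ
v_2 = (1, 0, 0, 0)ᵀ

Let N = A − (5)·I. We want v_2 with N^2 v_2 = 0 but N^1 v_2 ≠ 0; then v_{j-1} := N · v_j for j = 2, …, 2.

Pick v_2 = (1, 0, 0, 0)ᵀ.
Then v_1 = N · v_2 = (0, -10, -5, 10)ᵀ.

Sanity check: (A − (5)·I) v_1 = (0, 0, 0, 0)ᵀ = 0. ✓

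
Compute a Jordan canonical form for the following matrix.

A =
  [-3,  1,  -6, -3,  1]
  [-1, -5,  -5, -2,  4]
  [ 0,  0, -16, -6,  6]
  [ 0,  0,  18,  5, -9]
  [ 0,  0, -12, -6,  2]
J_3(-4) ⊕ J_1(-4) ⊕ J_1(-1)

The characteristic polynomial is
  det(x·I − A) = x^5 + 17*x^4 + 112*x^3 + 352*x^2 + 512*x + 256 = (x + 1)*(x + 4)^4

Eigenvalues and multiplicities (the geometric multiplicity of λ is n − rank(A − λI), which equals the number of Jordan blocks for λ):
  λ = -4: algebraic multiplicity = 4, geometric multiplicity = 2
  λ = -1: algebraic multiplicity = 1, geometric multiplicity = 1

Determining the block sizes for each eigenvalue:
  λ = -4: with am = 4 and gm = 2, the partition is not yet determined (e.g. several partitions of 4 into 2 parts exist). Let N = A − (-4)·I. Computing rank(N^1) = 3, rank(N^2) = 2, rank(N^3) = 1; the number of blocks of size ≥ j is rank(N^{j−1}) − rank(N^j), giving [2, 1, 1]. So we have 1 block(s) of size 3, 1 block(s) of size 1 → block sizes [3, 1]
  λ = -1: one block (gm = 1), so the single block has size am = 1 → block sizes [1]

Assembling the blocks gives a Jordan form
J =
  [-4,  1,  0,  0,  0]
  [ 0, -4,  1,  0,  0]
  [ 0,  0, -4,  0,  0]
  [ 0,  0,  0, -4,  0]
  [ 0,  0,  0,  0, -1]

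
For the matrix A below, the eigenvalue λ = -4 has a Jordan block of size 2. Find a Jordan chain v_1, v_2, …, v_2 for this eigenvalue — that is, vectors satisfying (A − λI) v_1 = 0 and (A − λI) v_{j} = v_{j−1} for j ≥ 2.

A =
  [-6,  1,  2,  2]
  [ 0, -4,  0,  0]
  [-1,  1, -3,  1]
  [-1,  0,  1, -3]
A Jordan chain for λ = -4 of length 2:
v_1 = (-2, 0, -1, -1)ᵀ
v_2 = (1, 0, 0, 0)ᵀ

Let N = A − (-4)·I. We want v_2 with N^2 v_2 = 0 but N^1 v_2 ≠ 0; then v_{j-1} := N · v_j for j = 2, …, 2.

Pick v_2 = (1, 0, 0, 0)ᵀ.
Then v_1 = N · v_2 = (-2, 0, -1, -1)ᵀ.

Sanity check: (A − (-4)·I) v_1 = (0, 0, 0, 0)ᵀ = 0. ✓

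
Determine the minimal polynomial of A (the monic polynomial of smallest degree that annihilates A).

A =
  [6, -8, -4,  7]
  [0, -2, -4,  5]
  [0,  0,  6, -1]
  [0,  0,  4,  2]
x^4 - 12*x^3 + 36*x^2 + 32*x - 192

The characteristic polynomial is χ_A(x) = (x - 6)*(x - 4)^2*(x + 2), so the eigenvalues are known. The minimal polynomial is
  m_A(x) = Π_λ (x − λ)^{k_λ}
where k_λ is the size of the *largest* Jordan block for λ (equivalently, the smallest k with (A − λI)^k v = 0 for every generalised eigenvector v of λ).

  λ = -2: largest Jordan block has size 1, contributing (x + 2)
  λ = 4: largest Jordan block has size 2, contributing (x − 4)^2
  λ = 6: largest Jordan block has size 1, contributing (x − 6)

So m_A(x) = (x - 6)*(x - 4)^2*(x + 2) = x^4 - 12*x^3 + 36*x^2 + 32*x - 192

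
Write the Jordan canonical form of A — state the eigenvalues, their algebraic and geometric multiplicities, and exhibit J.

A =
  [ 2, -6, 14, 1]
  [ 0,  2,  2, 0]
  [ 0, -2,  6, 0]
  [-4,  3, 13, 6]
J_3(4) ⊕ J_1(4)

The characteristic polynomial is
  det(x·I − A) = x^4 - 16*x^3 + 96*x^2 - 256*x + 256 = (x - 4)^4

Eigenvalues and multiplicities (the geometric multiplicity of λ is n − rank(A − λI), which equals the number of Jordan blocks for λ):
  λ = 4: algebraic multiplicity = 4, geometric multiplicity = 2

Determining the block sizes for each eigenvalue:
  λ = 4: with am = 4 and gm = 2, the partition is not yet determined (e.g. several partitions of 4 into 2 parts exist). Let N = A − (4)·I. Computing rank(N^1) = 2, rank(N^2) = 1, rank(N^3) = 0; the number of blocks of size ≥ j is rank(N^{j−1}) − rank(N^j), giving [2, 1, 1]. So we have 1 block(s) of size 3, 1 block(s) of size 1 → block sizes [3, 1]

Assembling the blocks gives a Jordan form
J =
  [4, 1, 0, 0]
  [0, 4, 1, 0]
  [0, 0, 4, 0]
  [0, 0, 0, 4]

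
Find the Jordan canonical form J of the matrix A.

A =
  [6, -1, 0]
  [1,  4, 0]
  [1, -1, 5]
J_2(5) ⊕ J_1(5)

The characteristic polynomial is
  det(x·I − A) = x^3 - 15*x^2 + 75*x - 125 = (x - 5)^3

Eigenvalues and multiplicities (the geometric multiplicity of λ is n − rank(A − λI), which equals the number of Jordan blocks for λ):
  λ = 5: algebraic multiplicity = 3, geometric multiplicity = 2

Determining the block sizes for each eigenvalue:
  λ = 5: 2 blocks summing to 3 forces exactly one block of size 2 and the rest size 1 → block sizes [2, 1]

Assembling the blocks gives a Jordan form
J =
  [5, 1, 0]
  [0, 5, 0]
  [0, 0, 5]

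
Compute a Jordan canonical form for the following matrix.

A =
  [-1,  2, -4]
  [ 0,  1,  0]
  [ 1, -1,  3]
J_2(1) ⊕ J_1(1)

The characteristic polynomial is
  det(x·I − A) = x^3 - 3*x^2 + 3*x - 1 = (x - 1)^3

Eigenvalues and multiplicities (the geometric multiplicity of λ is n − rank(A − λI), which equals the number of Jordan blocks for λ):
  λ = 1: algebraic multiplicity = 3, geometric multiplicity = 2

Determining the block sizes for each eigenvalue:
  λ = 1: 2 blocks summing to 3 forces exactly one block of size 2 and the rest size 1 → block sizes [2, 1]

Assembling the blocks gives a Jordan form
J =
  [1, 1, 0]
  [0, 1, 0]
  [0, 0, 1]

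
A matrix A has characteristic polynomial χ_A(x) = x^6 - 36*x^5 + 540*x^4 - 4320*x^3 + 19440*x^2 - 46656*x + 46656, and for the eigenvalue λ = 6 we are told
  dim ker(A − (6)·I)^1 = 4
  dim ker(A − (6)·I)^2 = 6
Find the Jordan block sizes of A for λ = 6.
Block sizes for λ = 6: [2, 2, 1, 1]

From the dimensions of kernels of powers, the number of Jordan blocks of size at least j is d_j − d_{j−1} where d_j = dim ker(N^j) (with d_0 = 0). Computing the differences gives [4, 2].
The number of blocks of size exactly k is (#blocks of size ≥ k) − (#blocks of size ≥ k + 1), so the partition is: 2 block(s) of size 1, 2 block(s) of size 2.
In nonincreasing order the block sizes are [2, 2, 1, 1].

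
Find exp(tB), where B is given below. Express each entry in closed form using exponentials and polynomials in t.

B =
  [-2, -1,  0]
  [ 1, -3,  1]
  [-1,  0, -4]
e^{tB} =
  [t*exp(-3*t) + exp(-3*t), -t^2*exp(-3*t)/2 - t*exp(-3*t), -t^2*exp(-3*t)/2]
  [t*exp(-3*t), -t^2*exp(-3*t)/2 + exp(-3*t), -t^2*exp(-3*t)/2 + t*exp(-3*t)]
  [-t*exp(-3*t), t^2*exp(-3*t)/2, t^2*exp(-3*t)/2 - t*exp(-3*t) + exp(-3*t)]

Strategy: write B = P · J · P⁻¹ where J is a Jordan canonical form, so e^{tB} = P · e^{tJ} · P⁻¹, and e^{tJ} can be computed block-by-block.

B has Jordan form
J =
  [-3,  1,  0]
  [ 0, -3,  1]
  [ 0,  0, -3]
(up to reordering of blocks).

Per-block formulas:
  For a 3×3 Jordan block J_3(-3): exp(t · J_3(-3)) = e^(-3t)·(I + t·N + (t^2/2)·N^2), where N is the 3×3 nilpotent shift.

After assembling e^{tJ} and conjugating by P, we get:

e^{tB} =
  [t*exp(-3*t) + exp(-3*t), -t^2*exp(-3*t)/2 - t*exp(-3*t), -t^2*exp(-3*t)/2]
  [t*exp(-3*t), -t^2*exp(-3*t)/2 + exp(-3*t), -t^2*exp(-3*t)/2 + t*exp(-3*t)]
  [-t*exp(-3*t), t^2*exp(-3*t)/2, t^2*exp(-3*t)/2 - t*exp(-3*t) + exp(-3*t)]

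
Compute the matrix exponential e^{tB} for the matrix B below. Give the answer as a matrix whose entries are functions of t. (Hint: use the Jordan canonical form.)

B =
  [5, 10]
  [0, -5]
e^{tB} =
  [exp(5*t), exp(5*t) - exp(-5*t)]
  [0, exp(-5*t)]

Strategy: write B = P · J · P⁻¹ where J is a Jordan canonical form, so e^{tB} = P · e^{tJ} · P⁻¹, and e^{tJ} can be computed block-by-block.

B has Jordan form
J =
  [-5, 0]
  [ 0, 5]
(up to reordering of blocks).

Per-block formulas:
  For a 1×1 block at λ = -5: exp(t · [-5]) = [e^(-5t)].
  For a 1×1 block at λ = 5: exp(t · [5]) = [e^(5t)].

After assembling e^{tJ} and conjugating by P, we get:

e^{tB} =
  [exp(5*t), exp(5*t) - exp(-5*t)]
  [0, exp(-5*t)]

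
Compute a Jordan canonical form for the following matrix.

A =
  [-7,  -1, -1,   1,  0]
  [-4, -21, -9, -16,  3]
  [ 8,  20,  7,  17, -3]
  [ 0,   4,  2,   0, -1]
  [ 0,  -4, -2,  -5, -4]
J_3(-5) ⊕ J_2(-5)

The characteristic polynomial is
  det(x·I − A) = x^5 + 25*x^4 + 250*x^3 + 1250*x^2 + 3125*x + 3125 = (x + 5)^5

Eigenvalues and multiplicities (the geometric multiplicity of λ is n − rank(A − λI), which equals the number of Jordan blocks for λ):
  λ = -5: algebraic multiplicity = 5, geometric multiplicity = 2

Determining the block sizes for each eigenvalue:
  λ = -5: with am = 5 and gm = 2, the partition is not yet determined (e.g. several partitions of 5 into 2 parts exist). Let N = A − (-5)·I. Computing rank(N^1) = 3, rank(N^2) = 1, rank(N^3) = 0; the number of blocks of size ≥ j is rank(N^{j−1}) − rank(N^j), giving [2, 2, 1]. So we have 1 block(s) of size 3, 1 block(s) of size 2 → block sizes [3, 2]

Assembling the blocks gives a Jordan form
J =
  [-5,  1,  0,  0,  0]
  [ 0, -5,  1,  0,  0]
  [ 0,  0, -5,  0,  0]
  [ 0,  0,  0, -5,  1]
  [ 0,  0,  0,  0, -5]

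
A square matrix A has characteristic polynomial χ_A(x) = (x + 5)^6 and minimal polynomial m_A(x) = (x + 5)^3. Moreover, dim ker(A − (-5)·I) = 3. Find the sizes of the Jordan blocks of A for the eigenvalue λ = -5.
Block sizes for λ = -5: [3, 2, 1]

Step 1 — from the characteristic polynomial, algebraic multiplicity of λ = -5 is 6. From dim ker(A − (-5)·I) = 3, there are exactly 3 Jordan blocks for λ = -5.
Step 2 — from the minimal polynomial, the factor (x + 5)^3 tells us the largest block for λ = -5 has size 3.
Step 3 — with total size 6, 3 blocks, and largest block 3, the block sizes (in nonincreasing order) are [3, 2, 1].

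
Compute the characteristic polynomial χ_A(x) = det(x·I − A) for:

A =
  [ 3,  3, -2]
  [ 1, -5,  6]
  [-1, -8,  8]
x^3 - 6*x^2 + 12*x - 8

Expanding det(x·I − A) (e.g. by cofactor expansion or by noting that A is similar to its Jordan form J, which has the same characteristic polynomial as A) gives
  χ_A(x) = x^3 - 6*x^2 + 12*x - 8
which factors as (x - 2)^3. The eigenvalues (with algebraic multiplicities) are λ = 2 with multiplicity 3.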